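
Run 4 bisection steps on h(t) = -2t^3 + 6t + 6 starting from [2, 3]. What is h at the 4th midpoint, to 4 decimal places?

t = 2.5 gives h = -10.25, negative; keep [2, 2.5]
t = 2.25 gives h = -3.28125, negative; keep [2, 2.25]
t = 2.125 gives h = -0.441406, negative; keep [2, 2.125]
t = 2.0625 gives h = 0.8276, positive; keep [2.0625, 2.125]

0.8276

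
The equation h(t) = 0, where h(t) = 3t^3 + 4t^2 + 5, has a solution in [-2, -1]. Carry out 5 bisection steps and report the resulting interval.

[-1.84375, -1.8125]

h(-1.5) = 3.875 > 0, so the root lies in [-2, -1.5]
h(-1.75) = 1.171875 > 0, so the root lies in [-2, -1.75]
h(-1.875) = -0.712891 < 0, so the root lies in [-1.875, -1.75]
h(-1.8125) = 0.2776 > 0, so the root lies in [-1.875, -1.8125]
h(-1.84375) = -0.2054 < 0, so the root lies in [-1.84375, -1.8125]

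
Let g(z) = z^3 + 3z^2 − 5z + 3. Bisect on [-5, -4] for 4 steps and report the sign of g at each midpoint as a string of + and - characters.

g(-4.5) = -4.875 < 0, so the root lies in [-4.5, -4]
g(-4.25) = 1.671875 > 0, so the root lies in [-4.5, -4.25]
g(-4.375) = -1.443359 < 0, so the root lies in [-4.375, -4.25]
g(-4.3125) = 0.1531 > 0, so the root lies in [-4.375, -4.3125]

-+-+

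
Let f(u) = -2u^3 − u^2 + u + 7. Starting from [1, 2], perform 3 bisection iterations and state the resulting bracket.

[1.375, 1.5]

u = 1.5 gives f = -0.5, negative; keep [1, 1.5]
u = 1.25 gives f = 2.78125, positive; keep [1.25, 1.5]
u = 1.375 gives f = 1.285156, positive; keep [1.375, 1.5]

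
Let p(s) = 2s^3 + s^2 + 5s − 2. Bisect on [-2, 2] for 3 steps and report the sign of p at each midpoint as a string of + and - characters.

midpoint 0: p = -2 < 0 → [0, 2]
midpoint 1: p = 6 > 0 → [0, 1]
midpoint 0.5: p = 1 > 0 → [0, 0.5]

-++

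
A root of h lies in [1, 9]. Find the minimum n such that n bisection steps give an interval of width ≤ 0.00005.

Width after n steps is 8/2^n. Need 2^n ≥ 8/0.00005 = 160000.
2^17 = 131072 < 160000 ≤ 2^18 = 262144, so n = 18.

18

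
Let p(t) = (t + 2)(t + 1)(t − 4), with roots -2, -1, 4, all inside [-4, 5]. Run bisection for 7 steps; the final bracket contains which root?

p(0.5) = -13.125 < 0, so the root lies in [0.5, 5]
p(2.75) = -22.265625 < 0, so the root lies in [2.75, 5]
p(3.875) = -3.580078 < 0, so the root lies in [3.875, 5]
p(4.4375) = 15.3142 > 0, so the root lies in [3.875, 4.4375]
p(4.15625) = 4.9599 > 0, so the root lies in [3.875, 4.15625]
p(4.015625) = 0.4714 > 0, so the root lies in [3.875, 4.015625]
p(3.9453125) = -1.6079 < 0, so the root lies in [3.9453125, 4.015625]

4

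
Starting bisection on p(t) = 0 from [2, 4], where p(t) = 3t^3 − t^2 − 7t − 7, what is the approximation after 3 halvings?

2.25

midpoint 3: p = 44 > 0 → [2, 3]
midpoint 2.5: p = 16.125 > 0 → [2, 2.5]
midpoint 2.25: p = 6.359375 > 0 → [2, 2.25]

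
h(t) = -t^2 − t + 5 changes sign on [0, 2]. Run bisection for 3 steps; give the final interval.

t = 1 gives h = 3, positive; keep [1, 2]
t = 1.5 gives h = 1.25, positive; keep [1.5, 2]
t = 1.75 gives h = 0.1875, positive; keep [1.75, 2]

[1.75, 2]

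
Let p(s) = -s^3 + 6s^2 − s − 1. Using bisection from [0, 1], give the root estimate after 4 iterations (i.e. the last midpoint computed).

0.5625

midpoint 0.5: p = -0.125 < 0 → [0.5, 1]
midpoint 0.75: p = 1.203125 > 0 → [0.5, 0.75]
midpoint 0.625: p = 0.474609 > 0 → [0.5, 0.625]
midpoint 0.5625: p = 0.158 > 0 → [0.5, 0.5625]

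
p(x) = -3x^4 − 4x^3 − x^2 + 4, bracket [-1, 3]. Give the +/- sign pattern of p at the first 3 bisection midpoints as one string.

m = 1, p(m) = -4 (−); new bracket [-1, 1]
m = 0, p(m) = 4 (+); new bracket [0, 1]
m = 0.5, p(m) = 3.0625 (+); new bracket [0.5, 1]

-++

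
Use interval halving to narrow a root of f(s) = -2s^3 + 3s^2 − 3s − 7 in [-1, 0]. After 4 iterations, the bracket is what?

s = -0.5 gives f = -4.5, negative; keep [-1, -0.5]
s = -0.75 gives f = -2.21875, negative; keep [-1, -0.75]
s = -0.875 gives f = -0.738281, negative; keep [-1, -0.875]
s = -0.9375 gives f = 0.0972, positive; keep [-0.9375, -0.875]

[-0.9375, -0.875]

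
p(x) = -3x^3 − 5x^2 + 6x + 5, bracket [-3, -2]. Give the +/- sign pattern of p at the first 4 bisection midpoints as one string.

++--

midpoint -2.5: p = 5.625 > 0 → [-2.5, -2]
midpoint -2.25: p = 0.359375 > 0 → [-2.25, -2]
midpoint -2.125: p = -1.541016 < 0 → [-2.25, -2.125]
midpoint -2.1875: p = -0.6482 < 0 → [-2.25, -2.1875]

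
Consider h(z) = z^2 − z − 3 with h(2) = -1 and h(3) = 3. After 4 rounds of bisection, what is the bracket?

m = 2.5, h(m) = 0.75 (+); new bracket [2, 2.5]
m = 2.25, h(m) = -0.1875 (−); new bracket [2.25, 2.5]
m = 2.375, h(m) = 0.265625 (+); new bracket [2.25, 2.375]
m = 2.3125, h(m) = 0.0352 (+); new bracket [2.25, 2.3125]

[2.25, 2.3125]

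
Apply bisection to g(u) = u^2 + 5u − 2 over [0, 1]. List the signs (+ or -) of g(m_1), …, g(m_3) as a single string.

u = 0.5 gives g = 0.75, positive; keep [0, 0.5]
u = 0.25 gives g = -0.6875, negative; keep [0.25, 0.5]
u = 0.375 gives g = 0.015625, positive; keep [0.25, 0.375]

+-+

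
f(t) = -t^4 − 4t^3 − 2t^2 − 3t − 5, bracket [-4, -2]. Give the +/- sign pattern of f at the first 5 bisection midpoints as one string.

++--+

t = -3 gives f = 13, positive; keep [-4, -3]
t = -3.5 gives f = 2.4375, positive; keep [-4, -3.5]
t = -3.75 gives f = -8.691406, negative; keep [-3.75, -3.5]
t = -3.625 gives f = -2.5432, negative; keep [-3.625, -3.5]
t = -3.5625 gives f = 0.0854, positive; keep [-3.625, -3.5625]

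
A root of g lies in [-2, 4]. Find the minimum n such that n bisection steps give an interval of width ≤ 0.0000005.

24

Width after n steps is 6/2^n. Need 2^n ≥ 6/0.0000005 = 12000000.
2^23 = 8388608 < 12000000 ≤ 2^24 = 16777216, so n = 24.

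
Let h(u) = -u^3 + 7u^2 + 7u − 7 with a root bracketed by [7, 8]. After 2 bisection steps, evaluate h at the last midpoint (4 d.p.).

m = 7.5, h(m) = 17.375 (+); new bracket [7.5, 8]
m = 7.75, h(m) = 2.203125 (+); new bracket [7.75, 8]

2.2031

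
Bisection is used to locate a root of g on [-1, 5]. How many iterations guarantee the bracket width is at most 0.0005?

14

Width after n steps is 6/2^n. Need 2^n ≥ 6/0.0005 = 12000.
2^13 = 8192 < 12000 ≤ 2^14 = 16384, so n = 14.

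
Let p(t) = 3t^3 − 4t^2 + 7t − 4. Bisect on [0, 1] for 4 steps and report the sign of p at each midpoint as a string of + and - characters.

midpoint 0.5: p = -1.125 < 0 → [0.5, 1]
midpoint 0.75: p = 0.265625 > 0 → [0.5, 0.75]
midpoint 0.625: p = -0.455078 < 0 → [0.625, 0.75]
midpoint 0.6875: p = -0.1033 < 0 → [0.6875, 0.75]

-+--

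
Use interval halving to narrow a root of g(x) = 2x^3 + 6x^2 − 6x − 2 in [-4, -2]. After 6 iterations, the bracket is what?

[-3.75, -3.71875]

x = -3 gives g = 16, positive; keep [-4, -3]
x = -3.5 gives g = 6.75, positive; keep [-4, -3.5]
x = -3.75 gives g = -0.59375, negative; keep [-3.75, -3.5]
x = -3.625 gives g = 3.3242, positive; keep [-3.75, -3.625]
x = -3.6875 gives g = 1.4282, positive; keep [-3.75, -3.6875]
x = -3.71875 gives g = 0.4332, positive; keep [-3.75, -3.71875]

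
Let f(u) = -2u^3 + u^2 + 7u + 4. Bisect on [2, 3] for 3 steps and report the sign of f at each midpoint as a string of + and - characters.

-+-

f(2.5) = -3.5 < 0, so the root lies in [2, 2.5]
f(2.25) = 2.03125 > 0, so the root lies in [2.25, 2.5]
f(2.375) = -0.527344 < 0, so the root lies in [2.25, 2.375]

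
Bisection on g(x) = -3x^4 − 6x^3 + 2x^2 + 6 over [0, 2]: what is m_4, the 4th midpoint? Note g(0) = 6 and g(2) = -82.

g(1) = -1 < 0, so the root lies in [0, 1]
g(0.5) = 5.5625 > 0, so the root lies in [0.5, 1]
g(0.75) = 3.644531 > 0, so the root lies in [0.75, 1]
g(0.875) = 1.7532 > 0, so the root lies in [0.875, 1]

0.875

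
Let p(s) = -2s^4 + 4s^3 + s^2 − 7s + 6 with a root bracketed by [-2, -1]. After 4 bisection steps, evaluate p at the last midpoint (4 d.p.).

1.9311

m = -1.5, p(m) = -4.875 (−); new bracket [-1.5, -1]
m = -1.25, p(m) = 3.617188 (+); new bracket [-1.5, -1.25]
m = -1.375, p(m) = -0.031738 (−); new bracket [-1.375, -1.25]
m = -1.3125, p(m) = 1.9311 (+); new bracket [-1.375, -1.3125]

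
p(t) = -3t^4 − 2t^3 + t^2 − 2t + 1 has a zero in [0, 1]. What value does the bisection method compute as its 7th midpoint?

0.4453125

m = 0.5, p(m) = -0.1875 (−); new bracket [0, 0.5]
m = 0.25, p(m) = 0.519531 (+); new bracket [0.25, 0.5]
m = 0.375, p(m) = 0.22583 (+); new bracket [0.375, 0.5]
m = 0.4375, p(m) = 0.039 (+); new bracket [0.4375, 0.5]
m = 0.46875, p(m) = -0.0686 (−); new bracket [0.4375, 0.46875]
m = 0.453125, p(m) = -0.0135 (−); new bracket [0.4375, 0.453125]
m = 0.4453125, p(m) = 0.0131 (+); new bracket [0.4453125, 0.453125]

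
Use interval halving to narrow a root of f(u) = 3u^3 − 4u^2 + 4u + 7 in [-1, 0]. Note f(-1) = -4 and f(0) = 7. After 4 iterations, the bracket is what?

midpoint -0.5: f = 3.625 > 0 → [-1, -0.5]
midpoint -0.75: f = 0.484375 > 0 → [-1, -0.75]
midpoint -0.875: f = -1.572266 < 0 → [-0.875, -0.75]
midpoint -0.8125: f = -0.4998 < 0 → [-0.8125, -0.75]

[-0.8125, -0.75]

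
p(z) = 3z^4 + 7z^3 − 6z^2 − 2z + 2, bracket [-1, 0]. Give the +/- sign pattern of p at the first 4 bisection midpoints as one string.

z = -0.5 gives p = 0.8125, positive; keep [-1, -0.5]
z = -0.75 gives p = -1.878906, negative; keep [-0.75, -0.5]
z = -0.625 gives p = -0.344971, negative; keep [-0.625, -0.5]
z = -0.5625 gives p = 0.2811, positive; keep [-0.625, -0.5625]

+--+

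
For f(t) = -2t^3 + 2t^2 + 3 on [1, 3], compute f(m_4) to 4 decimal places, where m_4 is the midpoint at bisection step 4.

-0.3008

f(2) = -5 < 0, so the root lies in [1, 2]
f(1.5) = 0.75 > 0, so the root lies in [1.5, 2]
f(1.75) = -1.59375 < 0, so the root lies in [1.5, 1.75]
f(1.625) = -0.3008 < 0, so the root lies in [1.5, 1.625]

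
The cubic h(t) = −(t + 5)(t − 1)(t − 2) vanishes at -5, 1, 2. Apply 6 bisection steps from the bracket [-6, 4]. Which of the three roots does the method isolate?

m = -1, h(m) = -24 (−); new bracket [-6, -1]
m = -3.5, h(m) = -37.125 (−); new bracket [-6, -3.5]
m = -4.75, h(m) = -9.703125 (−); new bracket [-6, -4.75]
m = -5.375, h(m) = 17.6309 (+); new bracket [-5.375, -4.75]
m = -5.0625, h(m) = 2.676 (+); new bracket [-5.0625, -4.75]
m = -4.90625, h(m) = -3.8241 (−); new bracket [-5.0625, -4.90625]

-5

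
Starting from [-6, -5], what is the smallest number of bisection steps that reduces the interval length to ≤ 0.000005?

Width after n steps is 1/2^n. Need 2^n ≥ 1/0.000005 = 200000.
2^17 = 131072 < 200000 ≤ 2^18 = 262144, so n = 18.

18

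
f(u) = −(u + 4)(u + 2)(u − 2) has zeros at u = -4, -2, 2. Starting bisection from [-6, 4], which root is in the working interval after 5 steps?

2

m = -1, f(m) = 9 (+); new bracket [-1, 4]
m = 1.5, f(m) = 9.625 (+); new bracket [1.5, 4]
m = 2.75, f(m) = -24.046875 (−); new bracket [1.5, 2.75]
m = 2.125, f(m) = -3.1582 (−); new bracket [1.5, 2.125]
m = 1.8125, f(m) = 4.155 (+); new bracket [1.8125, 2.125]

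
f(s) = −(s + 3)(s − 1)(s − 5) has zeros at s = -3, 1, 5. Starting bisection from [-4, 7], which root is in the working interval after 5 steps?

5

f(1.5) = 7.875 > 0, so the root lies in [1.5, 7]
f(4.25) = 17.671875 > 0, so the root lies in [4.25, 7]
f(5.625) = -24.931641 < 0, so the root lies in [4.25, 5.625]
f(4.9375) = 1.9534 > 0, so the root lies in [4.9375, 5.625]
f(5.28125) = -9.9715 < 0, so the root lies in [4.9375, 5.28125]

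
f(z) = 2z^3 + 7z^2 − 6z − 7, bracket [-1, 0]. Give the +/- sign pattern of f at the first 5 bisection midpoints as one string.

-+--+

f(-0.5) = -2.5 < 0, so the root lies in [-1, -0.5]
f(-0.75) = 0.59375 > 0, so the root lies in [-0.75, -0.5]
f(-0.625) = -1.003906 < 0, so the root lies in [-0.75, -0.625]
f(-0.6875) = -0.2163 < 0, so the root lies in [-0.75, -0.6875]
f(-0.71875) = 0.1861 > 0, so the root lies in [-0.71875, -0.6875]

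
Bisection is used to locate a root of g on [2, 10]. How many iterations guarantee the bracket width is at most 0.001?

13

Width after n steps is 8/2^n. Need 2^n ≥ 8/0.001 = 8000.
2^12 = 4096 < 8000 ≤ 2^13 = 8192, so n = 13.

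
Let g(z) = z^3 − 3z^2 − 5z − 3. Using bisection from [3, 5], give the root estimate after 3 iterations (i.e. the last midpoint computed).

g(4) = -7 < 0, so the root lies in [4, 5]
g(4.5) = 4.875 > 0, so the root lies in [4, 4.5]
g(4.25) = -1.671875 < 0, so the root lies in [4.25, 4.5]

4.25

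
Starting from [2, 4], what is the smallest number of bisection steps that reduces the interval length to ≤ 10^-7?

25

Width after n steps is 2/2^n. Need 2^n ≥ 2/10^-7 = 20000000.
2^24 = 16777216 < 20000000 ≤ 2^25 = 33554432, so n = 25.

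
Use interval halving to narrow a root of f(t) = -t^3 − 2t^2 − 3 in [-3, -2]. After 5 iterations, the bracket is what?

t = -2.5 gives f = 0.125, positive; keep [-2.5, -2]
t = -2.25 gives f = -1.734375, negative; keep [-2.5, -2.25]
t = -2.375 gives f = -0.884766, negative; keep [-2.5, -2.375]
t = -2.4375 gives f = -0.4006, negative; keep [-2.5, -2.4375]
t = -2.46875 gives f = -0.1431, negative; keep [-2.5, -2.46875]

[-2.5, -2.46875]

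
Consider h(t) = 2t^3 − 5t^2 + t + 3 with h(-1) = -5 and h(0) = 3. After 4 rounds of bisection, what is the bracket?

h(-0.5) = 1 > 0, so the root lies in [-1, -0.5]
h(-0.75) = -1.40625 < 0, so the root lies in [-0.75, -0.5]
h(-0.625) = -0.066406 < 0, so the root lies in [-0.625, -0.5]
h(-0.5625) = 0.4995 > 0, so the root lies in [-0.625, -0.5625]

[-0.625, -0.5625]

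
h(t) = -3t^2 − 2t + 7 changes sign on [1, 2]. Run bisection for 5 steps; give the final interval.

[1.21875, 1.25]

t = 1.5 gives h = -2.75, negative; keep [1, 1.5]
t = 1.25 gives h = -0.1875, negative; keep [1, 1.25]
t = 1.125 gives h = 0.953125, positive; keep [1.125, 1.25]
t = 1.1875 gives h = 0.3945, positive; keep [1.1875, 1.25]
t = 1.21875 gives h = 0.1064, positive; keep [1.21875, 1.25]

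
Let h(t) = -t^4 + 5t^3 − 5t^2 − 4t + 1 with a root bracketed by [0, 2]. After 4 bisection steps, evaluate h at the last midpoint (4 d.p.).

midpoint 1: h = -4 < 0 → [0, 1]
midpoint 0.5: h = -1.6875 < 0 → [0, 0.5]
midpoint 0.25: h = -0.238281 < 0 → [0, 0.25]
midpoint 0.125: h = 0.4314 > 0 → [0.125, 0.25]

0.4314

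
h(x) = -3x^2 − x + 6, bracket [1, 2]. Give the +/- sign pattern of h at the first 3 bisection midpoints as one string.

x = 1.5 gives h = -2.25, negative; keep [1, 1.5]
x = 1.25 gives h = 0.0625, positive; keep [1.25, 1.5]
x = 1.375 gives h = -1.046875, negative; keep [1.25, 1.375]

-+-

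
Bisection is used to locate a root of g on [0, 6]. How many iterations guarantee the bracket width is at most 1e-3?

Width after n steps is 6/2^n. Need 2^n ≥ 6/1e-3 = 6000.
2^12 = 4096 < 6000 ≤ 2^13 = 8192, so n = 13.

13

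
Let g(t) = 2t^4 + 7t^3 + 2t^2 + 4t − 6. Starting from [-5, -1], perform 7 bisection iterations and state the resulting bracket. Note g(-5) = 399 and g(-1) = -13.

midpoint -3: g = -27 < 0 → [-5, -3]
midpoint -4: g = 74 > 0 → [-4, -3]
midpoint -3.5: g = 4.5 > 0 → [-3.5, -3]
midpoint -3.25: g = -15.0391 < 0 → [-3.5, -3.25]
midpoint -3.375: g = -6.3296 < 0 → [-3.5, -3.375]
midpoint -3.4375: g = -1.1945 < 0 → [-3.5, -3.4375]
midpoint -3.46875: g = 1.5809 > 0 → [-3.46875, -3.4375]

[-3.46875, -3.4375]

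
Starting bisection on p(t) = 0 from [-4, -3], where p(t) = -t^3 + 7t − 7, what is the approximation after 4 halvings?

-3.0625

p(-3.5) = 11.375 > 0, so the root lies in [-3.5, -3]
p(-3.25) = 4.578125 > 0, so the root lies in [-3.25, -3]
p(-3.125) = 1.642578 > 0, so the root lies in [-3.125, -3]
p(-3.0625) = 0.2854 > 0, so the root lies in [-3.0625, -3]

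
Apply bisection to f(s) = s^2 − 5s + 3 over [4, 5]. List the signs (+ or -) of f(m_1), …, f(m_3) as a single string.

f(4.5) = 0.75 > 0, so the root lies in [4, 4.5]
f(4.25) = -0.1875 < 0, so the root lies in [4.25, 4.5]
f(4.375) = 0.265625 > 0, so the root lies in [4.25, 4.375]

+-+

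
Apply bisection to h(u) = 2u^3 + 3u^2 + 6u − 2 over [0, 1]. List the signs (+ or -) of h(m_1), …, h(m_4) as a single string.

+-++

m = 0.5, h(m) = 2 (+); new bracket [0, 0.5]
m = 0.25, h(m) = -0.28125 (−); new bracket [0.25, 0.5]
m = 0.375, h(m) = 0.777344 (+); new bracket [0.25, 0.375]
m = 0.3125, h(m) = 0.229 (+); new bracket [0.25, 0.3125]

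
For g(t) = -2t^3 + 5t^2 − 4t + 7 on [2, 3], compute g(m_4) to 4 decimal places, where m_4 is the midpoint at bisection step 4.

-0.2446

g(2.5) = -3 < 0, so the root lies in [2, 2.5]
g(2.25) = 0.53125 > 0, so the root lies in [2.25, 2.5]
g(2.375) = -1.089844 < 0, so the root lies in [2.25, 2.375]
g(2.3125) = -0.2446 < 0, so the root lies in [2.25, 2.3125]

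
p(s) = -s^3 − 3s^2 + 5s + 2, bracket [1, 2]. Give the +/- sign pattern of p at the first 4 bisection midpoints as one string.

-+++

p(1.5) = -0.625 < 0, so the root lies in [1, 1.5]
p(1.25) = 1.609375 > 0, so the root lies in [1.25, 1.5]
p(1.375) = 0.603516 > 0, so the root lies in [1.375, 1.5]
p(1.4375) = 0.0178 > 0, so the root lies in [1.4375, 1.5]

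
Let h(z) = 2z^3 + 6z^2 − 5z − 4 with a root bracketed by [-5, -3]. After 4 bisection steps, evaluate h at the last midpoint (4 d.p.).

h(-4) = -16 < 0, so the root lies in [-4, -3]
h(-3.5) = 1.25 > 0, so the root lies in [-4, -3.5]
h(-3.75) = -6.34375 < 0, so the root lies in [-3.75, -3.5]
h(-3.625) = -2.3008 < 0, so the root lies in [-3.625, -3.5]

-2.3008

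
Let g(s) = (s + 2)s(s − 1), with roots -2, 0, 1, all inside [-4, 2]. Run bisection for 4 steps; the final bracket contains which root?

-2

s = -1 gives g = 2, positive; keep [-4, -1]
s = -2.5 gives g = -4.375, negative; keep [-2.5, -1]
s = -1.75 gives g = 1.203125, positive; keep [-2.5, -1.75]
s = -2.125 gives g = -0.8301, negative; keep [-2.125, -1.75]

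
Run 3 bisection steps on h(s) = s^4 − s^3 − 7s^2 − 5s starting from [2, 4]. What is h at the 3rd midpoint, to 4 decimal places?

s = 3 gives h = -24, negative; keep [3, 4]
s = 3.5 gives h = 3.9375, positive; keep [3, 3.5]
s = 3.25 gives h = -12.949219, negative; keep [3.25, 3.5]

-12.9492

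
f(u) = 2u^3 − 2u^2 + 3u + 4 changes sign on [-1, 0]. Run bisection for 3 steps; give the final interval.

[-0.75, -0.625]

midpoint -0.5: f = 1.75 > 0 → [-1, -0.5]
midpoint -0.75: f = -0.21875 < 0 → [-0.75, -0.5]
midpoint -0.625: f = 0.855469 > 0 → [-0.75, -0.625]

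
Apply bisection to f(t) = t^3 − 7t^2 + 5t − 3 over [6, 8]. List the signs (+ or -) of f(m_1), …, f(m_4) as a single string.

++-+

midpoint 7: f = 32 > 0 → [6, 7]
midpoint 6.5: f = 8.375 > 0 → [6, 6.5]
midpoint 6.25: f = -1.046875 < 0 → [6.25, 6.5]
midpoint 6.375: f = 3.4746 > 0 → [6.25, 6.375]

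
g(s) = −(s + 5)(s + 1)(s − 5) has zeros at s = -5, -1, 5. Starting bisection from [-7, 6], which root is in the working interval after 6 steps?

m = -0.5, g(m) = 12.375 (+); new bracket [-0.5, 6]
m = 2.75, g(m) = 65.390625 (+); new bracket [2.75, 6]
m = 4.375, g(m) = 31.494141 (+); new bracket [4.375, 6]
m = 5.1875, g(m) = -11.8191 (−); new bracket [4.375, 5.1875]
m = 4.78125, g(m) = 12.3698 (+); new bracket [4.78125, 5.1875]
m = 4.984375, g(m) = 0.9336 (+); new bracket [4.984375, 5.1875]

5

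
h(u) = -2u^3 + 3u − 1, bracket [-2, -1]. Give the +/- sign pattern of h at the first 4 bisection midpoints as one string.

+-+-

m = -1.5, h(m) = 1.25 (+); new bracket [-1.5, -1]
m = -1.25, h(m) = -0.84375 (−); new bracket [-1.5, -1.25]
m = -1.375, h(m) = 0.074219 (+); new bracket [-1.375, -1.25]
m = -1.3125, h(m) = -0.4155 (−); new bracket [-1.375, -1.3125]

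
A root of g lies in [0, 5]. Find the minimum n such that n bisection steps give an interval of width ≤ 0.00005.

Width after n steps is 5/2^n. Need 2^n ≥ 5/0.00005 = 100000.
2^16 = 65536 < 100000 ≤ 2^17 = 131072, so n = 17.

17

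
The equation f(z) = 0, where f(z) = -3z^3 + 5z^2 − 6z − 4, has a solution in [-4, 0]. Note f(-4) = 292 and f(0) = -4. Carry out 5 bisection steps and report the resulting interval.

[-0.5, -0.375]

z = -2 gives f = 52, positive; keep [-2, 0]
z = -1 gives f = 10, positive; keep [-1, 0]
z = -0.5 gives f = 0.625, positive; keep [-0.5, 0]
z = -0.25 gives f = -2.1406, negative; keep [-0.5, -0.25]
z = -0.375 gives f = -0.8887, negative; keep [-0.5, -0.375]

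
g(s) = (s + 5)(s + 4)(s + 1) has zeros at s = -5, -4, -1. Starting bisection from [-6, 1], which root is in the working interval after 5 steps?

-1

g(-2.5) = -5.625 < 0, so the root lies in [-2.5, 1]
g(-0.75) = 3.453125 > 0, so the root lies in [-2.5, -0.75]
g(-1.625) = -5.009766 < 0, so the root lies in [-1.625, -0.75]
g(-1.1875) = -2.0105 < 0, so the root lies in [-1.1875, -0.75]
g(-0.96875) = 0.3819 > 0, so the root lies in [-1.1875, -0.96875]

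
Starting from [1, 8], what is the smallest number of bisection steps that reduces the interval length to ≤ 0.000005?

21

Width after n steps is 7/2^n. Need 2^n ≥ 7/0.000005 = 1400000.
2^20 = 1048576 < 1400000 ≤ 2^21 = 2097152, so n = 21.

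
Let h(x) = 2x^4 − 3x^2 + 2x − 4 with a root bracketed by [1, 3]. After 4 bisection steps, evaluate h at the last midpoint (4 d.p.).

x = 2 gives h = 20, positive; keep [1, 2]
x = 1.5 gives h = 2.375, positive; keep [1, 1.5]
x = 1.25 gives h = -1.304688, negative; keep [1.25, 1.5]
x = 1.375 gives h = 0.2271, positive; keep [1.25, 1.375]

0.2271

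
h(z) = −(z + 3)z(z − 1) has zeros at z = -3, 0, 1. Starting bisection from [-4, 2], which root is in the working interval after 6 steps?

h(-1) = -4 < 0, so the root lies in [-4, -1]
h(-2.5) = -4.375 < 0, so the root lies in [-4, -2.5]
h(-3.25) = 3.453125 > 0, so the root lies in [-3.25, -2.5]
h(-2.875) = -1.3926 < 0, so the root lies in [-3.25, -2.875]
h(-3.0625) = 0.7776 > 0, so the root lies in [-3.0625, -2.875]
h(-2.96875) = -0.3682 < 0, so the root lies in [-3.0625, -2.96875]

-3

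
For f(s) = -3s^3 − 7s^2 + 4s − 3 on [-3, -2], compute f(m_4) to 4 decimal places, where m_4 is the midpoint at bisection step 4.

s = -2.5 gives f = -9.875, negative; keep [-3, -2.5]
s = -2.75 gives f = -4.546875, negative; keep [-3, -2.75]
s = -2.875 gives f = -1.068359, negative; keep [-3, -2.875]
s = -2.9375 gives f = 0.8899, positive; keep [-2.9375, -2.875]

0.8899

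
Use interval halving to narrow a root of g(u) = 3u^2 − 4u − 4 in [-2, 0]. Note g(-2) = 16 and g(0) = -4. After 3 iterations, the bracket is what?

[-0.75, -0.5]

m = -1, g(m) = 3 (+); new bracket [-1, 0]
m = -0.5, g(m) = -1.25 (−); new bracket [-1, -0.5]
m = -0.75, g(m) = 0.6875 (+); new bracket [-0.75, -0.5]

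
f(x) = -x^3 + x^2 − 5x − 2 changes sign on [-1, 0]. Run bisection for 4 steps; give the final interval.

[-0.375, -0.3125]

m = -0.5, f(m) = 0.875 (+); new bracket [-0.5, 0]
m = -0.25, f(m) = -0.671875 (−); new bracket [-0.5, -0.25]
m = -0.375, f(m) = 0.068359 (+); new bracket [-0.375, -0.25]
m = -0.3125, f(m) = -0.3093 (−); new bracket [-0.375, -0.3125]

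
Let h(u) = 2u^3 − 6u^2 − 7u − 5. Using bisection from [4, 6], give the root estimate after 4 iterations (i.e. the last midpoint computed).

midpoint 5: h = 60 > 0 → [4, 5]
midpoint 4.5: h = 24.25 > 0 → [4, 4.5]
midpoint 4.25: h = 10.40625 > 0 → [4, 4.25]
midpoint 4.125: h = 4.4102 > 0 → [4, 4.125]

4.125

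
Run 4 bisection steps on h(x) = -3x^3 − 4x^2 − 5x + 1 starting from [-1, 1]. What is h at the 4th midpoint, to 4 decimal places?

0.3066

h(0) = 1 > 0, so the root lies in [0, 1]
h(0.5) = -2.875 < 0, so the root lies in [0, 0.5]
h(0.25) = -0.546875 < 0, so the root lies in [0, 0.25]
h(0.125) = 0.3066 > 0, so the root lies in [0.125, 0.25]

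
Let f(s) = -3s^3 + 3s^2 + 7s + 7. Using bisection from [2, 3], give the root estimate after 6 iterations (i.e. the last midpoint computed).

m = 2.5, f(m) = -3.625 (−); new bracket [2, 2.5]
m = 2.25, f(m) = 3.765625 (+); new bracket [2.25, 2.5]
m = 2.375, f(m) = 0.357422 (+); new bracket [2.375, 2.5]
m = 2.4375, f(m) = -1.5598 (−); new bracket [2.375, 2.4375]
m = 2.40625, f(m) = -0.583 (−); new bracket [2.375, 2.40625]
m = 2.390625, f(m) = -0.1083 (−); new bracket [2.375, 2.390625]

2.390625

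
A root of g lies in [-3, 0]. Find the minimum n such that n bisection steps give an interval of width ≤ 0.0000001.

25

Width after n steps is 3/2^n. Need 2^n ≥ 3/0.0000001 = 30000000.
2^24 = 16777216 < 30000000 ≤ 2^25 = 33554432, so n = 25.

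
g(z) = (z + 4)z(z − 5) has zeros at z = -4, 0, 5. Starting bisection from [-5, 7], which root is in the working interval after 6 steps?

5

g(1) = -20 < 0, so the root lies in [1, 7]
g(4) = -32 < 0, so the root lies in [4, 7]
g(5.5) = 26.125 > 0, so the root lies in [4, 5.5]
g(4.75) = -10.3906 < 0, so the root lies in [4.75, 5.5]
g(5.125) = 5.8457 > 0, so the root lies in [4.75, 5.125]
g(4.9375) = -2.7581 < 0, so the root lies in [4.9375, 5.125]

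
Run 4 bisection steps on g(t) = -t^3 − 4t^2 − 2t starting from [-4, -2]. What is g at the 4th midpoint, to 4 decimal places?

t = -3 gives g = -3, negative; keep [-4, -3]
t = -3.5 gives g = 0.875, positive; keep [-3.5, -3]
t = -3.25 gives g = -1.421875, negative; keep [-3.5, -3.25]
t = -3.375 gives g = -0.3691, negative; keep [-3.5, -3.375]

-0.3691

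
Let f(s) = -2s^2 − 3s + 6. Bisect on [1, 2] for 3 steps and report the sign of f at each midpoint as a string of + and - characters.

--+

m = 1.5, f(m) = -3 (−); new bracket [1, 1.5]
m = 1.25, f(m) = -0.875 (−); new bracket [1, 1.25]
m = 1.125, f(m) = 0.09375 (+); new bracket [1.125, 1.25]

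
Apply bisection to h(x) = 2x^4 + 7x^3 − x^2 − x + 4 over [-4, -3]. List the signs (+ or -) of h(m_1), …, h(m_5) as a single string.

m = -3.5, h(m) = -4.75 (−); new bracket [-4, -3.5]
m = -3.75, h(m) = 20.054688 (+); new bracket [-3.75, -3.5]
m = -3.625, h(m) = 6.393066 (+); new bracket [-3.625, -3.5]
m = -3.5625, h(m) = 0.5227 (+); new bracket [-3.5625, -3.5]
m = -3.53125, h(m) = -2.1864 (−); new bracket [-3.5625, -3.53125]

-+++-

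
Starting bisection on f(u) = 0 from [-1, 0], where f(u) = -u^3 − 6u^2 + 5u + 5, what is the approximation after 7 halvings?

-0.6015625

midpoint -0.5: f = 1.125 > 0 → [-1, -0.5]
midpoint -0.75: f = -1.703125 < 0 → [-0.75, -0.5]
midpoint -0.625: f = -0.224609 < 0 → [-0.625, -0.5]
midpoint -0.5625: f = 0.467 > 0 → [-0.625, -0.5625]
midpoint -0.59375: f = 0.1253 > 0 → [-0.625, -0.59375]
midpoint -0.609375: f = -0.0486 < 0 → [-0.609375, -0.59375]
midpoint -0.6015625: f = 0.0386 > 0 → [-0.609375, -0.6015625]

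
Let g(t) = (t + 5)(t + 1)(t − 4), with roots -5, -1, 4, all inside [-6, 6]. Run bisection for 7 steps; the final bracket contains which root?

4

midpoint 0: g = -20 < 0 → [0, 6]
midpoint 3: g = -32 < 0 → [3, 6]
midpoint 4.5: g = 26.125 > 0 → [3, 4.5]
midpoint 3.75: g = -10.3906 < 0 → [3.75, 4.5]
midpoint 4.125: g = 5.8457 > 0 → [3.75, 4.125]
midpoint 3.9375: g = -2.7581 < 0 → [3.9375, 4.125]
midpoint 4.03125: g = 1.42 > 0 → [3.9375, 4.03125]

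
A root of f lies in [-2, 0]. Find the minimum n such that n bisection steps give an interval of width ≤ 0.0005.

12

Width after n steps is 2/2^n. Need 2^n ≥ 2/0.0005 = 4000.
2^11 = 2048 < 4000 ≤ 2^12 = 4096, so n = 12.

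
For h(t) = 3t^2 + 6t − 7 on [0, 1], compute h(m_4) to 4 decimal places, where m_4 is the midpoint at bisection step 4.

h(0.5) = -3.25 < 0, so the root lies in [0.5, 1]
h(0.75) = -0.8125 < 0, so the root lies in [0.75, 1]
h(0.875) = 0.546875 > 0, so the root lies in [0.75, 0.875]
h(0.8125) = -0.1445 < 0, so the root lies in [0.8125, 0.875]

-0.1445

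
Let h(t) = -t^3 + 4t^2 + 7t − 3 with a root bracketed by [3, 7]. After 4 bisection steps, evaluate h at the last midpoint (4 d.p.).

h(5) = 7 > 0, so the root lies in [5, 7]
h(6) = -33 < 0, so the root lies in [5, 6]
h(5.5) = -9.875 < 0, so the root lies in [5, 5.5]
h(5.25) = -0.7031 < 0, so the root lies in [5, 5.25]

-0.7031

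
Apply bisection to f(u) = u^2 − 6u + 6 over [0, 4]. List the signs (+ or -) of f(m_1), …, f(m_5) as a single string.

f(2) = -2 < 0, so the root lies in [0, 2]
f(1) = 1 > 0, so the root lies in [1, 2]
f(1.5) = -0.75 < 0, so the root lies in [1, 1.5]
f(1.25) = 0.0625 > 0, so the root lies in [1.25, 1.5]
f(1.375) = -0.3594 < 0, so the root lies in [1.25, 1.375]

-+-+-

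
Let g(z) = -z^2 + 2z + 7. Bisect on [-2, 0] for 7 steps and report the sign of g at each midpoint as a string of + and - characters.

+++-+-+

g(-1) = 4 > 0, so the root lies in [-2, -1]
g(-1.5) = 1.75 > 0, so the root lies in [-2, -1.5]
g(-1.75) = 0.4375 > 0, so the root lies in [-2, -1.75]
g(-1.875) = -0.2656 < 0, so the root lies in [-1.875, -1.75]
g(-1.8125) = 0.0898 > 0, so the root lies in [-1.875, -1.8125]
g(-1.84375) = -0.0869 < 0, so the root lies in [-1.84375, -1.8125]
g(-1.828125) = 0.0017 > 0, so the root lies in [-1.84375, -1.828125]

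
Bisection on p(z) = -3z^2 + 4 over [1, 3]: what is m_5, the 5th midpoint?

1.1875

midpoint 2: p = -8 < 0 → [1, 2]
midpoint 1.5: p = -2.75 < 0 → [1, 1.5]
midpoint 1.25: p = -0.6875 < 0 → [1, 1.25]
midpoint 1.125: p = 0.2031 > 0 → [1.125, 1.25]
midpoint 1.1875: p = -0.2305 < 0 → [1.125, 1.1875]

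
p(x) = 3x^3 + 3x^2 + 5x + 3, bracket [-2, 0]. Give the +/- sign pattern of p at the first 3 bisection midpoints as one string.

-+-

midpoint -1: p = -2 < 0 → [-1, 0]
midpoint -0.5: p = 0.875 > 0 → [-1, -0.5]
midpoint -0.75: p = -0.328125 < 0 → [-0.75, -0.5]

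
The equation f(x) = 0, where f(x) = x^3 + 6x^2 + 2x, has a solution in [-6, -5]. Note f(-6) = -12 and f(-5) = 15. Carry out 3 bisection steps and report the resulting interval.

midpoint -5.5: f = 4.125 > 0 → [-6, -5.5]
midpoint -5.75: f = -3.234375 < 0 → [-5.75, -5.5]
midpoint -5.625: f = 0.615234 > 0 → [-5.75, -5.625]

[-5.75, -5.625]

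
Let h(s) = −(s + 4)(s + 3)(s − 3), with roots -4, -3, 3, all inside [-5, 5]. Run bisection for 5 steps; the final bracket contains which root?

3

m = 0, h(m) = 36 (+); new bracket [0, 5]
m = 2.5, h(m) = 17.875 (+); new bracket [2.5, 5]
m = 3.75, h(m) = -39.234375 (−); new bracket [2.5, 3.75]
m = 3.125, h(m) = -5.4551 (−); new bracket [2.5, 3.125]
m = 2.8125, h(m) = 7.4246 (+); new bracket [2.8125, 3.125]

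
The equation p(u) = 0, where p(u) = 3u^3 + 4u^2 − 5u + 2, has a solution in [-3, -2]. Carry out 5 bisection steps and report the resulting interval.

m = -2.5, p(m) = -7.375 (−); new bracket [-2.5, -2]
m = -2.25, p(m) = -0.671875 (−); new bracket [-2.25, -2]
m = -2.125, p(m) = 1.900391 (+); new bracket [-2.25, -2.125]
m = -2.1875, p(m) = 0.6755 (+); new bracket [-2.25, -2.1875]
m = -2.21875, p(m) = 0.0174 (+); new bracket [-2.25, -2.21875]

[-2.25, -2.21875]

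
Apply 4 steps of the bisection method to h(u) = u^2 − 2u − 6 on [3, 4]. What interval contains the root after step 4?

[3.625, 3.6875]

u = 3.5 gives h = -0.75, negative; keep [3.5, 4]
u = 3.75 gives h = 0.5625, positive; keep [3.5, 3.75]
u = 3.625 gives h = -0.109375, negative; keep [3.625, 3.75]
u = 3.6875 gives h = 0.2227, positive; keep [3.625, 3.6875]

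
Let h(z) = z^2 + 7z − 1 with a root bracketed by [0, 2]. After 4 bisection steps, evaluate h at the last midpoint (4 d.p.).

-0.1094

m = 1, h(m) = 7 (+); new bracket [0, 1]
m = 0.5, h(m) = 2.75 (+); new bracket [0, 0.5]
m = 0.25, h(m) = 0.8125 (+); new bracket [0, 0.25]
m = 0.125, h(m) = -0.1094 (−); new bracket [0.125, 0.25]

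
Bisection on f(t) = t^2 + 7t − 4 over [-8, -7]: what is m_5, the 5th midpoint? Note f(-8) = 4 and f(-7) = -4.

-7.53125

m = -7.5, f(m) = -0.25 (−); new bracket [-8, -7.5]
m = -7.75, f(m) = 1.8125 (+); new bracket [-7.75, -7.5]
m = -7.625, f(m) = 0.765625 (+); new bracket [-7.625, -7.5]
m = -7.5625, f(m) = 0.2539 (+); new bracket [-7.5625, -7.5]
m = -7.53125, f(m) = 0.001 (+); new bracket [-7.53125, -7.5]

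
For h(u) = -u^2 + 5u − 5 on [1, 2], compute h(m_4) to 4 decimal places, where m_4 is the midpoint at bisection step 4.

h(1.5) = 0.25 > 0, so the root lies in [1, 1.5]
h(1.25) = -0.3125 < 0, so the root lies in [1.25, 1.5]
h(1.375) = -0.015625 < 0, so the root lies in [1.375, 1.5]
h(1.4375) = 0.1211 > 0, so the root lies in [1.375, 1.4375]

0.1211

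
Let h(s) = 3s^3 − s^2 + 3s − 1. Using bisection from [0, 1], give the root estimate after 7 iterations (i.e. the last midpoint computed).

0.3359375

h(0.5) = 0.625 > 0, so the root lies in [0, 0.5]
h(0.25) = -0.265625 < 0, so the root lies in [0.25, 0.5]
h(0.375) = 0.142578 > 0, so the root lies in [0.25, 0.375]
h(0.3125) = -0.0686 < 0, so the root lies in [0.3125, 0.375]
h(0.34375) = 0.0349 > 0, so the root lies in [0.3125, 0.34375]
h(0.328125) = -0.0173 < 0, so the root lies in [0.328125, 0.34375]
h(0.3359375) = 0.0087 > 0, so the root lies in [0.328125, 0.3359375]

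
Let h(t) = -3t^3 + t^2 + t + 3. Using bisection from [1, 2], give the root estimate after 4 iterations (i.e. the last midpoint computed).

m = 1.5, h(m) = -3.375 (−); new bracket [1, 1.5]
m = 1.25, h(m) = -0.046875 (−); new bracket [1, 1.25]
m = 1.125, h(m) = 1.119141 (+); new bracket [1.125, 1.25]
m = 1.1875, h(m) = 0.574 (+); new bracket [1.1875, 1.25]

1.1875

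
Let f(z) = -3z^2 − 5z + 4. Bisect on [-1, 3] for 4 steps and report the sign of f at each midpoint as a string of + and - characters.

-++-

f(1) = -4 < 0, so the root lies in [-1, 1]
f(0) = 4 > 0, so the root lies in [0, 1]
f(0.5) = 0.75 > 0, so the root lies in [0.5, 1]
f(0.75) = -1.4375 < 0, so the root lies in [0.5, 0.75]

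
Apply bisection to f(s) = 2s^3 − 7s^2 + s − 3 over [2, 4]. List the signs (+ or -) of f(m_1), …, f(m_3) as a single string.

s = 3 gives f = -9, negative; keep [3, 4]
s = 3.5 gives f = 0.5, positive; keep [3, 3.5]
s = 3.25 gives f = -5.03125, negative; keep [3.25, 3.5]

-+-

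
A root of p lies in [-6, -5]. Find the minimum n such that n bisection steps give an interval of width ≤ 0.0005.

11

Width after n steps is 1/2^n. Need 2^n ≥ 1/0.0005 = 2000.
2^10 = 1024 < 2000 ≤ 2^11 = 2048, so n = 11.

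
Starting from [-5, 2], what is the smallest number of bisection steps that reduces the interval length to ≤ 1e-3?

Width after n steps is 7/2^n. Need 2^n ≥ 7/1e-3 = 7000.
2^12 = 4096 < 7000 ≤ 2^13 = 8192, so n = 13.

13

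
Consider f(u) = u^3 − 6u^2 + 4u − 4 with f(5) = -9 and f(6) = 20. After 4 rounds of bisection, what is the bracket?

[5.375, 5.4375]

midpoint 5.5: f = 2.875 > 0 → [5, 5.5]
midpoint 5.25: f = -3.671875 < 0 → [5.25, 5.5]
midpoint 5.375: f = -0.556641 < 0 → [5.375, 5.5]
midpoint 5.4375: f = 1.1189 > 0 → [5.375, 5.4375]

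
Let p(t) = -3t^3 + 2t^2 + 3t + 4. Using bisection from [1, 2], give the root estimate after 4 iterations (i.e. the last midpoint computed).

1.6875

midpoint 1.5: p = 2.875 > 0 → [1.5, 2]
midpoint 1.75: p = -0.703125 < 0 → [1.5, 1.75]
midpoint 1.625: p = 1.283203 > 0 → [1.625, 1.75]
midpoint 1.6875: p = 0.3416 > 0 → [1.6875, 1.75]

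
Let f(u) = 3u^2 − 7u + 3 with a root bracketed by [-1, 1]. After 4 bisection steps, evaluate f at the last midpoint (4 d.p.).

midpoint 0: f = 3 > 0 → [0, 1]
midpoint 0.5: f = 0.25 > 0 → [0.5, 1]
midpoint 0.75: f = -0.5625 < 0 → [0.5, 0.75]
midpoint 0.625: f = -0.2031 < 0 → [0.5, 0.625]

-0.2031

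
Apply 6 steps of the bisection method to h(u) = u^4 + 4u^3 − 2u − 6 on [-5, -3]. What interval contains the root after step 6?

[-4, -3.96875]

u = -4 gives h = 2, positive; keep [-4, -3]
u = -3.5 gives h = -20.4375, negative; keep [-4, -3.5]
u = -3.75 gives h = -11.683594, negative; keep [-4, -3.75]
u = -3.875 gives h = -5.5232, negative; keep [-4, -3.875]
u = -3.9375 gives h = -1.9404, negative; keep [-4, -3.9375]
u = -3.96875 gives h = -0.016, negative; keep [-4, -3.96875]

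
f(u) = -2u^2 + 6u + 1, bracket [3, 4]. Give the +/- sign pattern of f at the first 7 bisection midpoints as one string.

u = 3.5 gives f = -2.5, negative; keep [3, 3.5]
u = 3.25 gives f = -0.625, negative; keep [3, 3.25]
u = 3.125 gives f = 0.21875, positive; keep [3.125, 3.25]
u = 3.1875 gives f = -0.1953, negative; keep [3.125, 3.1875]
u = 3.15625 gives f = 0.0137, positive; keep [3.15625, 3.1875]
u = 3.171875 gives f = -0.0903, negative; keep [3.15625, 3.171875]
u = 3.1640625 gives f = -0.0382, negative; keep [3.15625, 3.1640625]

--+-+--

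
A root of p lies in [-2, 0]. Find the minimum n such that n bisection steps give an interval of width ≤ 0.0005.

Width after n steps is 2/2^n. Need 2^n ≥ 2/0.0005 = 4000.
2^11 = 2048 < 4000 ≤ 2^12 = 4096, so n = 12.

12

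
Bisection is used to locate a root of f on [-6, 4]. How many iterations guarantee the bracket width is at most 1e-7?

Width after n steps is 10/2^n. Need 2^n ≥ 10/1e-7 = 100000000.
2^26 = 67108864 < 100000000 ≤ 2^27 = 134217728, so n = 27.

27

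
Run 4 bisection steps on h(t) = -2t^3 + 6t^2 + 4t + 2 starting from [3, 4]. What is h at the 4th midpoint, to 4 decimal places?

midpoint 3.5: h = 3.75 > 0 → [3.5, 4]
midpoint 3.75: h = -4.09375 < 0 → [3.5, 3.75]
midpoint 3.625: h = 0.074219 > 0 → [3.625, 3.75]
midpoint 3.6875: h = -1.9468 < 0 → [3.625, 3.6875]

-1.9468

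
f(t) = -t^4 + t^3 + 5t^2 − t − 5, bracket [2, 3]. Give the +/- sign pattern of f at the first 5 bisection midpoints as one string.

m = 2.5, f(m) = 0.3125 (+); new bracket [2.5, 3]
m = 2.75, f(m) = -6.332031 (−); new bracket [2.5, 2.75]
m = 2.625, f(m) = -2.564697 (−); new bracket [2.5, 2.625]
m = 2.5625, f(m) = -1.0217 (−); new bracket [2.5, 2.5625]
m = 2.53125, f(m) = -0.3294 (−); new bracket [2.5, 2.53125]

+----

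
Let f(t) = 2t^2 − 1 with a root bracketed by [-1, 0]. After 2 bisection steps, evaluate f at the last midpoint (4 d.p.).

0.1250

m = -0.5, f(m) = -0.5 (−); new bracket [-1, -0.5]
m = -0.75, f(m) = 0.125 (+); new bracket [-0.75, -0.5]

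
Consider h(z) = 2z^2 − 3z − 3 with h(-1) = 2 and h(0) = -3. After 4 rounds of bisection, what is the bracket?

[-0.6875, -0.625]

h(-0.5) = -1 < 0, so the root lies in [-1, -0.5]
h(-0.75) = 0.375 > 0, so the root lies in [-0.75, -0.5]
h(-0.625) = -0.34375 < 0, so the root lies in [-0.75, -0.625]
h(-0.6875) = 0.0078 > 0, so the root lies in [-0.6875, -0.625]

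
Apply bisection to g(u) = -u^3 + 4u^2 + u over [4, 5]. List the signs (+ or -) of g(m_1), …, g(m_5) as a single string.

--+++

m = 4.5, g(m) = -5.625 (−); new bracket [4, 4.5]
m = 4.25, g(m) = -0.265625 (−); new bracket [4, 4.25]
m = 4.125, g(m) = 1.998047 (+); new bracket [4.125, 4.25]
m = 4.1875, g(m) = 0.8997 (+); new bracket [4.1875, 4.25]
m = 4.21875, g(m) = 0.3255 (+); new bracket [4.21875, 4.25]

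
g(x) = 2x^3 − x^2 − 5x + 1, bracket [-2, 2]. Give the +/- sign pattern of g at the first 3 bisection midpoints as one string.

++-

x = 0 gives g = 1, positive; keep [-2, 0]
x = -1 gives g = 3, positive; keep [-2, -1]
x = -1.5 gives g = -0.5, negative; keep [-1.5, -1]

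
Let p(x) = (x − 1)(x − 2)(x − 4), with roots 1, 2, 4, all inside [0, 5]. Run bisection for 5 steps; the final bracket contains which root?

p(2.5) = -1.125 < 0, so the root lies in [2.5, 5]
p(3.75) = -1.203125 < 0, so the root lies in [3.75, 5]
p(4.375) = 3.005859 > 0, so the root lies in [3.75, 4.375]
p(4.0625) = 0.3948 > 0, so the root lies in [3.75, 4.0625]
p(3.90625) = -0.5194 < 0, so the root lies in [3.90625, 4.0625]

4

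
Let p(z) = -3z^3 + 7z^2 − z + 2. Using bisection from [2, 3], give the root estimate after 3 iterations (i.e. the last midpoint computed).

p(2.5) = -3.625 < 0, so the root lies in [2, 2.5]
p(2.25) = 1.015625 > 0, so the root lies in [2.25, 2.5]
p(2.375) = -1.080078 < 0, so the root lies in [2.25, 2.375]

2.375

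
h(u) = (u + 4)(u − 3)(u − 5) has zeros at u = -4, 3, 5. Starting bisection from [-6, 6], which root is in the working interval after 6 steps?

m = 0, h(m) = 60 (+); new bracket [-6, 0]
m = -3, h(m) = 48 (+); new bracket [-6, -3]
m = -4.5, h(m) = -35.625 (−); new bracket [-4.5, -3]
m = -3.75, h(m) = 14.7656 (+); new bracket [-4.5, -3.75]
m = -4.125, h(m) = -8.127 (−); new bracket [-4.125, -3.75]
m = -3.9375, h(m) = 3.8752 (+); new bracket [-4.125, -3.9375]

-4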